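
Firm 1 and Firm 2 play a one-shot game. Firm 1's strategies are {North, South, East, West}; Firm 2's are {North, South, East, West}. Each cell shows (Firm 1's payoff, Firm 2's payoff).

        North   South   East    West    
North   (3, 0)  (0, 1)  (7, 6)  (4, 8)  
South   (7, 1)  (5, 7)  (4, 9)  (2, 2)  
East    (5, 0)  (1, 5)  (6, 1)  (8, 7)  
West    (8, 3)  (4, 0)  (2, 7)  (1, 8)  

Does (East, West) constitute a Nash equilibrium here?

Holding Firm 2 at West: Firm 1 gets 8 from East, versus 4 from North, 2 from South, 1 from West. No profitable deviation for Firm 1.
Holding Firm 1 at East: Firm 2 gets 7 from West, versus 0 from North, 5 from South, 1 from East. No profitable deviation for Firm 2 either.

Yes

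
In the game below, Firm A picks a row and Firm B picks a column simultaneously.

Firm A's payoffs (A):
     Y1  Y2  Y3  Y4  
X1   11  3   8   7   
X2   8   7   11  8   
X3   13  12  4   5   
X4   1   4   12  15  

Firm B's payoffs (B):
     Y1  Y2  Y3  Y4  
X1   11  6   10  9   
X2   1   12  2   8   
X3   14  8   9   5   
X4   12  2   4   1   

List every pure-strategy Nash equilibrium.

(X3, Y1)

A profile is a Nash equilibrium when each player is best-responding to the other.
Firm A's best responses — vs Y1: X3 (payoff 13); vs Y2: X3 (payoff 12); vs Y3: X4 (payoff 12); vs Y4: X4 (payoff 15).
Firm B's best responses — vs X1: Y1 (payoff 11); vs X2: Y2 (payoff 12); vs X3: Y1 (payoff 14); vs X4: Y1 (payoff 12).
The only mutual best response is (X3, Y1); neither player gains by switching there.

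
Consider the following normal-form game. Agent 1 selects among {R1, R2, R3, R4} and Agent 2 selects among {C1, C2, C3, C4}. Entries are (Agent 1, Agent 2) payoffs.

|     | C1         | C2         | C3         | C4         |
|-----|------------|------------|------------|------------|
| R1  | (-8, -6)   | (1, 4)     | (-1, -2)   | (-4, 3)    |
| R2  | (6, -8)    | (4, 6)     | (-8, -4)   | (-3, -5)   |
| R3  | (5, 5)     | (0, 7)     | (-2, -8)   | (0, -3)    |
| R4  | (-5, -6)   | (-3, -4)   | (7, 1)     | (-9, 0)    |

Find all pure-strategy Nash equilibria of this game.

Find each player's best response to every opponent strategy; NE are the intersections.
Agent 1's best responses — vs C1: R2 (payoff 6); vs C2: R2 (payoff 4); vs C3: R4 (payoff 7); vs C4: R3 (payoff 0).
Agent 2's best responses — vs R1: C2 (payoff 4); vs R2: C2 (payoff 6); vs R3: C2 (payoff 7); vs R4: C3 (payoff 1).
Mutual best responses occur at (R2, C2) and (R4, C3); at each, neither player gains by switching.

(R2, C2) and (R4, C3)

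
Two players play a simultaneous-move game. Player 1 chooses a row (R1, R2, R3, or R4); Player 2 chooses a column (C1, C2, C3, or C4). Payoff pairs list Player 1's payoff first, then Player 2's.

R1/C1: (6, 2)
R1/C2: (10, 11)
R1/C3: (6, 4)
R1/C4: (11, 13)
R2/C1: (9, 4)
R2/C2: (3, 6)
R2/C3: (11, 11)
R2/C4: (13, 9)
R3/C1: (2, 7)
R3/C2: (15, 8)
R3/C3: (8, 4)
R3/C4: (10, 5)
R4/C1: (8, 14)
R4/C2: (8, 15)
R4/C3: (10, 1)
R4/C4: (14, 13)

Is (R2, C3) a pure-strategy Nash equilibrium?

Yes

Holding Player 2 at C3: Player 1 gets 11 from R2, versus 6 from R1, 8 from R3, 10 from R4. No profitable deviation for Player 1.
Holding Player 1 at R2: Player 2 gets 11 from C3, versus 4 from C1, 6 from C2, 9 from C4. No profitable deviation for Player 2 either.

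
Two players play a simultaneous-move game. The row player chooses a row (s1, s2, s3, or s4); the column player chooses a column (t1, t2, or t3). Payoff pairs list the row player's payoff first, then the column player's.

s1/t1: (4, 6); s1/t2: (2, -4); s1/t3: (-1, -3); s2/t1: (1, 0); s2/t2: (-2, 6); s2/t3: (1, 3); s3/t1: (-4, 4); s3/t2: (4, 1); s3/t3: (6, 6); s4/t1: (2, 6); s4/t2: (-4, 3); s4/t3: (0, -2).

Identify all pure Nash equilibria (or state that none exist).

Check mutual best responses: a cell is a NE iff neither player can gain by unilaterally deviating.
The row player's best responses — vs t1: s1 (payoff 4); vs t2: s3 (payoff 4); vs t3: s3 (payoff 6).
The column player's best responses — vs s1: t1 (payoff 6); vs s2: t2 (payoff 6); vs s3: t3 (payoff 6); vs s4: t1 (payoff 6).
Mutual best responses occur at (s1, t1) and (s3, t3); at each, neither player gains by switching.

(s1, t1) and (s3, t3)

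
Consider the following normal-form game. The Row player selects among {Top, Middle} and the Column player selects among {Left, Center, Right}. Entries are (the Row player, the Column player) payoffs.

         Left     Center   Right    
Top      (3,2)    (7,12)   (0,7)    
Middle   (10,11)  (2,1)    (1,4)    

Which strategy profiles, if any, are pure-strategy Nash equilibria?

A profile is a Nash equilibrium when each player is best-responding to the other.
The Row player's best responses — vs Left: Middle (payoff 10); vs Center: Top (payoff 7); vs Right: Middle (payoff 1).
The Column player's best responses — vs Top: Center (payoff 12); vs Middle: Left (payoff 11).
Mutual best responses occur at (Top, Center) and (Middle, Left); at each, neither player gains by switching.

(Top, Center) and (Middle, Left)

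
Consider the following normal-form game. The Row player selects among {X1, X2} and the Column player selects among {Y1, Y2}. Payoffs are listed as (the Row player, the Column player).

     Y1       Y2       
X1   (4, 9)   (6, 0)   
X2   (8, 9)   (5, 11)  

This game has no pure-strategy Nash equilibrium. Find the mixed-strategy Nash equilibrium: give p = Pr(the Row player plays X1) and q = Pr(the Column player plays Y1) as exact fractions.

In a mixed NE each player is indifferent between their pure strategies, so the opponent's mix sets the indifference.
The Column player indifferent between Y1 and Y2: p·9 + (1−p)·9 = p·0 + (1−p)·11 ⟹ 9 + 0p = 11 + (-11)p ⟹ p = 2/11.
The Row player indifferent between X1 and X2: q·4 + (1−q)·6 = q·8 + (1−q)·5 ⟹ 6 + (-2)q = 5 + 3q ⟹ q = 1/5.

p = 2/11, q = 1/5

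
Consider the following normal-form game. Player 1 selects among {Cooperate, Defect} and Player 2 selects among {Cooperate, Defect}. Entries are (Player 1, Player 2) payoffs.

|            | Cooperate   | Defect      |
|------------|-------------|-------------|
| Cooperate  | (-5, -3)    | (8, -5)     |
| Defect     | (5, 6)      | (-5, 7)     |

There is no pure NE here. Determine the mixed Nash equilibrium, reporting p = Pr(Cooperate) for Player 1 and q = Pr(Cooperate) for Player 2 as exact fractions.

In a mixed NE each player is indifferent between their pure strategies, so the opponent's mix sets the indifference.
Player 2 indifferent between Cooperate and Defect: p·(-3) + (1−p)·6 = p·(-5) + (1−p)·7 ⟹ 6 + (-9)p = 7 + (-12)p ⟹ p = 1/3.
Player 1 indifferent between Cooperate and Defect: q·(-5) + (1−q)·8 = q·5 + (1−q)·(-5) ⟹ 8 + (-13)q = (-5) + 10q ⟹ q = 13/23.

p = 1/3, q = 13/23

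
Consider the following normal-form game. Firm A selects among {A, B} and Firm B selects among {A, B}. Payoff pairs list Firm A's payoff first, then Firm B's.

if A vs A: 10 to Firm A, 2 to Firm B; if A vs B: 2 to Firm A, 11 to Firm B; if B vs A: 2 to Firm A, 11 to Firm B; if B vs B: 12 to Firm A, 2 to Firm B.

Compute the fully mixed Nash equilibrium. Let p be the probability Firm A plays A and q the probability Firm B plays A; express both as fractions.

In a mixed NE each player is indifferent between their pure strategies, so the opponent's mix sets the indifference.
Firm B indifferent between A and B: p·2 + (1−p)·11 = p·11 + (1−p)·2 ⟹ 11 + (-9)p = 2 + 9p ⟹ p = 1/2.
Firm A indifferent between A and B: q·10 + (1−q)·2 = q·2 + (1−q)·12 ⟹ 2 + 8q = 12 + (-10)q ⟹ q = 5/9.

p = 1/2, q = 5/9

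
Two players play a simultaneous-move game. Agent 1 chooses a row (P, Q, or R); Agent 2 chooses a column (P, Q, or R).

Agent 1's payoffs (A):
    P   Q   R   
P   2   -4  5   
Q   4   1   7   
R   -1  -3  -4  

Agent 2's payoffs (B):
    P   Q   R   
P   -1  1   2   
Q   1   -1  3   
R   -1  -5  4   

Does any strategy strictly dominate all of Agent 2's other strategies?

Check whether one of Agent 2's strategies beats all alternatives regardless of what the opponent does.
R strictly dominates: vs P: 2 > each of {-1, 1}; vs Q: 3 > each of {1, -1}; vs R: 4 > each of {-1, -5}.

R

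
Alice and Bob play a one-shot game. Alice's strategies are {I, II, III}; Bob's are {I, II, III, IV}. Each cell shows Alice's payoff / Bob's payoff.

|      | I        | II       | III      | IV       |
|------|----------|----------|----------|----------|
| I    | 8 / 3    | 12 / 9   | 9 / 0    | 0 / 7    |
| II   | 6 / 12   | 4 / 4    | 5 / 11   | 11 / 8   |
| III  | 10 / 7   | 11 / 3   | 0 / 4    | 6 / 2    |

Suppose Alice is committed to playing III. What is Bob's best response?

I

With Alice fixed at III, Bob's payoffs are: I → 7, II → 3, III → 4, IV → 2.
The maximum is 7, achieved by I.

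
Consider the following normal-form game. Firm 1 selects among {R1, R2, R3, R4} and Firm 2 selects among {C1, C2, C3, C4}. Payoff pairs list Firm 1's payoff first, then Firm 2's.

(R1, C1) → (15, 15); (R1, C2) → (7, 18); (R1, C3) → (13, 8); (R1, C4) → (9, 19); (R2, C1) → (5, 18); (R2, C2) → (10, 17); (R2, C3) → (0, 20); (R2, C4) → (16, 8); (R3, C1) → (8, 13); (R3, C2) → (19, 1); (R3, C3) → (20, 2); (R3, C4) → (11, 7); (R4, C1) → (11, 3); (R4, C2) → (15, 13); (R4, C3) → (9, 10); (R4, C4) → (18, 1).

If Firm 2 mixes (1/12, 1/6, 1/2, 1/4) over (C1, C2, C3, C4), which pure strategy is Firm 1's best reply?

Firm 1's best reply maximizes expected payoff against the mix.
R1: (1/12)·15 + (1/6)·7 + (1/2)·13 + (1/4)·9 = 67/6
R2: (1/12)·5 + (1/6)·10 + (1/2)·0 + (1/4)·16 = 73/12
R3: (1/12)·8 + (1/6)·19 + (1/2)·20 + (1/4)·11 = 199/12
R4: (1/12)·11 + (1/6)·15 + (1/2)·9 + (1/4)·18 = 149/12
Highest expected payoff is 199/12, from R3.

R3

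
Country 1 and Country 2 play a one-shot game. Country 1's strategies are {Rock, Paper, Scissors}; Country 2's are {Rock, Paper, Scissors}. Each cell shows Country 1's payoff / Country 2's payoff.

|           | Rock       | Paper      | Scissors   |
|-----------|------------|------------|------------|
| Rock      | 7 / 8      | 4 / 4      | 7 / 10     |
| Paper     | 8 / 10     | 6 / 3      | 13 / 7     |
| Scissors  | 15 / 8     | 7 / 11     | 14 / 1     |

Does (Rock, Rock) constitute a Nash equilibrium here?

No

Holding Country 2 at Rock: Country 1 gets 7 from Rock but could get 15 by switching to Scissors. Country 1 has a profitable deviation.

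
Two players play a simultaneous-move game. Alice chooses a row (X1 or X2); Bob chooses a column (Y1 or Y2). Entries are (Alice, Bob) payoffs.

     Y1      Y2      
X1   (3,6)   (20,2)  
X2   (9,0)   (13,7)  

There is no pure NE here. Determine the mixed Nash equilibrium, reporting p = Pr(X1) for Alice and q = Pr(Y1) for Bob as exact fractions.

In a mixed NE each player is indifferent between their pure strategies, so the opponent's mix sets the indifference.
Bob indifferent between Y1 and Y2: p·6 + (1−p)·0 = p·2 + (1−p)·7 ⟹ 0 + 6p = 7 + (-5)p ⟹ p = 7/11.
Alice indifferent between X1 and X2: q·3 + (1−q)·20 = q·9 + (1−q)·13 ⟹ 20 + (-17)q = 13 + (-4)q ⟹ q = 7/13.

p = 7/11, q = 7/13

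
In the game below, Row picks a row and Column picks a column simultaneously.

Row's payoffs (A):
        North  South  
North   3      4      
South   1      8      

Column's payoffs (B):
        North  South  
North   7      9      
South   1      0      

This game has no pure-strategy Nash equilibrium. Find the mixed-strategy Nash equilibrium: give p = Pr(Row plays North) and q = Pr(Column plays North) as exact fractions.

p = 1/3, q = 2/3

Each player's mixing probability is pinned down by making the *other* player indifferent.
Column indifferent between North and South: p·7 + (1−p)·1 = p·9 + (1−p)·0 ⟹ 1 + 6p = 0 + 9p ⟹ p = 1/3.
Row indifferent between North and South: q·3 + (1−q)·4 = q·1 + (1−q)·8 ⟹ 4 + (-1)q = 8 + (-7)q ⟹ q = 2/3.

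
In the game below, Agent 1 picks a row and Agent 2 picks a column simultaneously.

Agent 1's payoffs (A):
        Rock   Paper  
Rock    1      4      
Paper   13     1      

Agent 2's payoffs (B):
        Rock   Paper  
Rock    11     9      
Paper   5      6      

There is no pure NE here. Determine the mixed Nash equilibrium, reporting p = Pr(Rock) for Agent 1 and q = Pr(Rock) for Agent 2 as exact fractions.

Each player's mixing probability is pinned down by making the *other* player indifferent.
Agent 2 indifferent between Rock and Paper: p·11 + (1−p)·5 = p·9 + (1−p)·6 ⟹ 5 + 6p = 6 + 3p ⟹ p = 1/3.
Agent 1 indifferent between Rock and Paper: q·1 + (1−q)·4 = q·13 + (1−q)·1 ⟹ 4 + (-3)q = 1 + 12q ⟹ q = 1/5.

p = 1/3, q = 1/5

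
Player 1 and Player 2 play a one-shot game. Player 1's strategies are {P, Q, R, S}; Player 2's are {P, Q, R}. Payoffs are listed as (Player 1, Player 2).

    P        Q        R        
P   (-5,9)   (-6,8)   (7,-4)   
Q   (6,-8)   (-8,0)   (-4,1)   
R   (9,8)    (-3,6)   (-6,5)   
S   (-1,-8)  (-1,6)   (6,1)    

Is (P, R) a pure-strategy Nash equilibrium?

Holding Player 2 at R: Player 1 gets 7 from P, versus -4 from Q, -6 from R, 6 from S. No profitable deviation for Player 1.
Holding Player 1 at P: Player 2 gets -4 from R but could get 9 by switching to P. Player 2 has a profitable deviation.

No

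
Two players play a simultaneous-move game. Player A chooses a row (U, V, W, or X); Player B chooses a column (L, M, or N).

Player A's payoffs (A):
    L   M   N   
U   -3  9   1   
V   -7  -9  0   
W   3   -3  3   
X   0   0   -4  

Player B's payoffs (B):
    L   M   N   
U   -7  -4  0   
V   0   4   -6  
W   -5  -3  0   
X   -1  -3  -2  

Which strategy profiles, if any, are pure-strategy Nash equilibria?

(W, N)

Find each player's best response to every opponent strategy; NE are the intersections.
Player A's best responses — vs L: W (payoff 3); vs M: U (payoff 9); vs N: W (payoff 3).
Player B's best responses — vs U: N (payoff 0); vs V: M (payoff 4); vs W: N (payoff 0); vs X: L (payoff -1).
The only mutual best response is (W, N); neither player gains by switching there.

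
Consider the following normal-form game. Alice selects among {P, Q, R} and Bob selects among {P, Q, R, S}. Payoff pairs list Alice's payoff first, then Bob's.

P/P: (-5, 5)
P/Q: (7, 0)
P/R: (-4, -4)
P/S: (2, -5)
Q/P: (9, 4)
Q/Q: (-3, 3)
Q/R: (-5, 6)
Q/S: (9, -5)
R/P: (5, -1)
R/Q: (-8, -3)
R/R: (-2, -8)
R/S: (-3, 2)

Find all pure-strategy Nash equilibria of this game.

None

A profile is a Nash equilibrium when each player is best-responding to the other.
Alice's best responses — vs P: Q (payoff 9); vs Q: P (payoff 7); vs R: R (payoff -2); vs S: Q (payoff 9).
Bob's best responses — vs P: P (payoff 5); vs Q: R (payoff 6); vs R: S (payoff 2).
No cell has both players best-responding. For instance, Alice's best reply to S is Q, but against Q Bob prefers R over S.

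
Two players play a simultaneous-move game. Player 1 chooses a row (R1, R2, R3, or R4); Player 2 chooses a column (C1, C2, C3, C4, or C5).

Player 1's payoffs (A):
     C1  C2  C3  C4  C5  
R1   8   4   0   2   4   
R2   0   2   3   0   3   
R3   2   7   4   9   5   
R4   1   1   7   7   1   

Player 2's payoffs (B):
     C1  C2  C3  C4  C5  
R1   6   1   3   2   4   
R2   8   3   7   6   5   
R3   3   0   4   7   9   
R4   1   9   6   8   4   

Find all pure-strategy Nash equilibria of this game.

A profile is a Nash equilibrium when each player is best-responding to the other.
Player 1's best responses — vs C1: R1 (payoff 8); vs C2: R3 (payoff 7); vs C3: R4 (payoff 7); vs C4: R3 (payoff 9); vs C5: R3 (payoff 5).
Player 2's best responses — vs R1: C1 (payoff 6); vs R2: C1 (payoff 8); vs R3: C5 (payoff 9); vs R4: C2 (payoff 9).
Mutual best responses occur at (R1, C1) and (R3, C5); at each, neither player gains by switching.

(R1, C1) and (R3, C5)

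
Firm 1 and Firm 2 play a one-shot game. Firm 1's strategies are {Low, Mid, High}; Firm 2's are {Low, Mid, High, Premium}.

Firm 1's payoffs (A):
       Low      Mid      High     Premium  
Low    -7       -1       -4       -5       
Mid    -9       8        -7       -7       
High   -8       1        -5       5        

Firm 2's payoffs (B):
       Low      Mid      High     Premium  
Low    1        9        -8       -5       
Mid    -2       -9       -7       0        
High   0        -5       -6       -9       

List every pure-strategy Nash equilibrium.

Find each player's best response to every opponent strategy; NE are the intersections.
Firm 1's best responses — vs Low: Low (payoff -7); vs Mid: Mid (payoff 8); vs High: Low (payoff -4); vs Premium: High (payoff 5).
Firm 2's best responses — vs Low: Mid (payoff 9); vs Mid: Premium (payoff 0); vs High: Low (payoff 0).
No cell has both players best-responding. For instance, Firm 1's best reply to Premium is High, but against High Firm 2 prefers Low over Premium.

There is no pure-strategy Nash equilibrium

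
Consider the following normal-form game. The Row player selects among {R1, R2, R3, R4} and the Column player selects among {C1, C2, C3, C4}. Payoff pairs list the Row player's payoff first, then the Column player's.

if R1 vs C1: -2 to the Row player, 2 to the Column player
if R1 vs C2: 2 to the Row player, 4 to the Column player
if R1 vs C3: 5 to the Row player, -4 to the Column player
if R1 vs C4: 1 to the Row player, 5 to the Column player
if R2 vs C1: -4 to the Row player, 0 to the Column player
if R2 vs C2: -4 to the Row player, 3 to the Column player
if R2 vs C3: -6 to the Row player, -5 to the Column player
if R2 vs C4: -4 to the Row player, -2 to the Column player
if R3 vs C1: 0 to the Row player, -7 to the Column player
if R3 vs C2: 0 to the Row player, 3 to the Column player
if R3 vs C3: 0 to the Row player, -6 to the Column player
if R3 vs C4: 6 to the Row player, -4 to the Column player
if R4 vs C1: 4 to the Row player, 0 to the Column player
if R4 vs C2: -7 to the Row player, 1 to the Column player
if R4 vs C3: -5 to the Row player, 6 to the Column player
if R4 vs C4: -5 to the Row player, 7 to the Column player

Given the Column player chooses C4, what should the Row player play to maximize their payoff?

With the Column player fixed at C4, the Row player's payoffs are: R1 → 1, R2 → -4, R3 → 6, R4 → -5.
The maximum is 6, achieved by R3.

R3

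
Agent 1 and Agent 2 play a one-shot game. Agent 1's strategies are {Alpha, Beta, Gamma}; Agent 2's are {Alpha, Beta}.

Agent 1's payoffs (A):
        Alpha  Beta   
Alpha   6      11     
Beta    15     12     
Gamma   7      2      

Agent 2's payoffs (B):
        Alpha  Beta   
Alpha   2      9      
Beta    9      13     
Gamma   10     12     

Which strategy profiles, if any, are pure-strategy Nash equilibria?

(Beta, Beta)

A profile is a Nash equilibrium when each player is best-responding to the other.
Agent 1's best responses — vs Alpha: Beta (payoff 15); vs Beta: Beta (payoff 12).
Agent 2's best responses — vs Alpha: Beta (payoff 9); vs Beta: Beta (payoff 13); vs Gamma: Beta (payoff 12).
The only mutual best response is (Beta, Beta); neither player gains by switching there.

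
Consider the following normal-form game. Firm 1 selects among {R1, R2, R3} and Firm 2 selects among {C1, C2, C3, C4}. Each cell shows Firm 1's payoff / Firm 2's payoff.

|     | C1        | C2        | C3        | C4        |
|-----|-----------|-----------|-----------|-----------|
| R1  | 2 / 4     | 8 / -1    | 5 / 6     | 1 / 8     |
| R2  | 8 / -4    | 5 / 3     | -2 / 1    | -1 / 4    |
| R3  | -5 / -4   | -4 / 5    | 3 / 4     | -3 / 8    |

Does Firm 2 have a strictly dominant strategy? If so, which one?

C4

A strategy is strictly dominant if it gives Firm 2 a strictly higher payoff than every other strategy, against every choice by the opponent.
C4 strictly dominates: vs R1: 8 > each of {4, -1, 6}; vs R2: 4 > each of {-4, 3, 1}; vs R3: 8 > each of {-4, 5, 4}.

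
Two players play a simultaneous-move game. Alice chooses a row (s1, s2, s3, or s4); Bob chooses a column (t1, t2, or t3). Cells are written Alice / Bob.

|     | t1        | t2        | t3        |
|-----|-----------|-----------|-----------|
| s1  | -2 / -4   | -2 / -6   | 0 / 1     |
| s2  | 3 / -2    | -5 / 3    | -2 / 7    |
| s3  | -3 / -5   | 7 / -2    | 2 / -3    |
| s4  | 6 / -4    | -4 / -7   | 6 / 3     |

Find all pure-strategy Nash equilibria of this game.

Find each player's best response to every opponent strategy; NE are the intersections.
Alice's best responses — vs t1: s4 (payoff 6); vs t2: s3 (payoff 7); vs t3: s4 (payoff 6).
Bob's best responses — vs s1: t3 (payoff 1); vs s2: t3 (payoff 7); vs s3: t2 (payoff -2); vs s4: t3 (payoff 3).
Mutual best responses occur at (s3, t2) and (s4, t3); at each, neither player gains by switching.

(s3, t2) and (s4, t3)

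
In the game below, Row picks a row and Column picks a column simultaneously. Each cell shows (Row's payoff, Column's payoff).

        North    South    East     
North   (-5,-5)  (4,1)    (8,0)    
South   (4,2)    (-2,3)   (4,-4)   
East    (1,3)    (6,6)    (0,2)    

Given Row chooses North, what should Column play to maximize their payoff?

South

With Row fixed at North, Column's payoffs are: North → -5, South → 1, East → 0.
The maximum is 1, achieved by South.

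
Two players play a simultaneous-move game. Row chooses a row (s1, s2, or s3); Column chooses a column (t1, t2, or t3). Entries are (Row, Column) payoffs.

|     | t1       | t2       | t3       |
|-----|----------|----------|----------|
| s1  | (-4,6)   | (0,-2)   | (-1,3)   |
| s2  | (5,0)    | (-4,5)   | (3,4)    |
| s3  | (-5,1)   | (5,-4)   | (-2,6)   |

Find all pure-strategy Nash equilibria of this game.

None

A profile is a Nash equilibrium when each player is best-responding to the other.
Row's best responses — vs t1: s2 (payoff 5); vs t2: s3 (payoff 5); vs t3: s2 (payoff 3).
Column's best responses — vs s1: t1 (payoff 6); vs s2: t2 (payoff 5); vs s3: t3 (payoff 6).
No cell has both players best-responding. For instance, Row's best reply to t1 is s2, but against s2 Column prefers t2 over t1.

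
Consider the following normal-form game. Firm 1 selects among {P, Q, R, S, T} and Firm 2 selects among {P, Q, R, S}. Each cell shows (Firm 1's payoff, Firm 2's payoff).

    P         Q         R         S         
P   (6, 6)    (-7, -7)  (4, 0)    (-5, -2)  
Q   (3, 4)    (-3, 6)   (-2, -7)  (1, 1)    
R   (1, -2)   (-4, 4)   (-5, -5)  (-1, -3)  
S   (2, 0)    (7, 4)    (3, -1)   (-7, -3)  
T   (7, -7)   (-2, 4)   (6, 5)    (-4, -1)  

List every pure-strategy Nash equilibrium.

Find each player's best response to every opponent strategy; NE are the intersections.
Firm 1's best responses — vs P: T (payoff 7); vs Q: S (payoff 7); vs R: T (payoff 6); vs S: Q (payoff 1).
Firm 2's best responses — vs P: P (payoff 6); vs Q: Q (payoff 6); vs R: Q (payoff 4); vs S: Q (payoff 4); vs T: R (payoff 5).
Mutual best responses occur at (S, Q) and (T, R); at each, neither player gains by switching.

(S, Q) and (T, R)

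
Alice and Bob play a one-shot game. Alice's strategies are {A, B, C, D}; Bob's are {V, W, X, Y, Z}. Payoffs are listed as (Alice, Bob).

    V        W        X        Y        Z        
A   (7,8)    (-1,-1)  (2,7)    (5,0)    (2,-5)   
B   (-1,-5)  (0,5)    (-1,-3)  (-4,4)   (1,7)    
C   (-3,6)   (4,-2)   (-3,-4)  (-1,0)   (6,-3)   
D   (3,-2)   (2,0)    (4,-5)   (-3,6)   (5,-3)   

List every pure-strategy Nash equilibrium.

A profile is a Nash equilibrium when each player is best-responding to the other.
Alice's best responses — vs V: A (payoff 7); vs W: C (payoff 4); vs X: D (payoff 4); vs Y: A (payoff 5); vs Z: C (payoff 6).
Bob's best responses — vs A: V (payoff 8); vs B: Z (payoff 7); vs C: V (payoff 6); vs D: Y (payoff 6).
The only mutual best response is (A, V); neither player gains by switching there.

(A, V)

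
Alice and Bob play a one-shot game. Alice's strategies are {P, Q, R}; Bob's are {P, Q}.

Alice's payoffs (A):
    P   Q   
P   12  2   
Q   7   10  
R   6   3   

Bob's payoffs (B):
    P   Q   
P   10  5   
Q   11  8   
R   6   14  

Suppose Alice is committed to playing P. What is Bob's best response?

P

With Alice fixed at P, Bob's payoffs are: P → 10, Q → 5.
The maximum is 10, achieved by P.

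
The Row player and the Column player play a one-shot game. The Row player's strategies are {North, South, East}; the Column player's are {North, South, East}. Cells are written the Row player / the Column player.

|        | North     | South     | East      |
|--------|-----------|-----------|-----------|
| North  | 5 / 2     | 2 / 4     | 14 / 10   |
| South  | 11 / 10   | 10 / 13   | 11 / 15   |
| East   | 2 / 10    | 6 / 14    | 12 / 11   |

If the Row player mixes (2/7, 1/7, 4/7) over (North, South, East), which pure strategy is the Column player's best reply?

The Column player's best reply maximizes expected payoff against the mix.
North: (2/7)·2 + (1/7)·10 + (4/7)·10 = 54/7
South: (2/7)·4 + (1/7)·13 + (4/7)·14 = 11
East: (2/7)·10 + (1/7)·15 + (4/7)·11 = 79/7
Highest expected payoff is 79/7, from East.

East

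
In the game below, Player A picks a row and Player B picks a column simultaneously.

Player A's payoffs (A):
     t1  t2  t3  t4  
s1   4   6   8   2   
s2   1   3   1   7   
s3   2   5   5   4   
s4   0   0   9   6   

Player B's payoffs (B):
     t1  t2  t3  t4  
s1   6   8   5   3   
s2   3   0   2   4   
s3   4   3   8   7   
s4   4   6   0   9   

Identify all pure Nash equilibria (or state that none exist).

(s1, t2) and (s2, t4)

A profile is a Nash equilibrium when each player is best-responding to the other.
Player A's best responses — vs t1: s1 (payoff 4); vs t2: s1 (payoff 6); vs t3: s4 (payoff 9); vs t4: s2 (payoff 7).
Player B's best responses — vs s1: t2 (payoff 8); vs s2: t4 (payoff 4); vs s3: t3 (payoff 8); vs s4: t4 (payoff 9).
Mutual best responses occur at (s1, t2) and (s2, t4); at each, neither player gains by switching.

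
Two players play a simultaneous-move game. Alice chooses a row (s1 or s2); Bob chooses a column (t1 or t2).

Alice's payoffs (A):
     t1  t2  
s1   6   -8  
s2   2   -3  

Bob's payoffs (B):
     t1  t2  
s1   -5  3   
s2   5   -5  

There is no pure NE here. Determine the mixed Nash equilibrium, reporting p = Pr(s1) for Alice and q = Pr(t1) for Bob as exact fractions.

p = 5/9, q = 5/9

In a mixed NE each player is indifferent between their pure strategies, so the opponent's mix sets the indifference.
Bob indifferent between t1 and t2: p·(-5) + (1−p)·5 = p·3 + (1−p)·(-5) ⟹ 5 + (-10)p = (-5) + 8p ⟹ p = 5/9.
Alice indifferent between s1 and s2: q·6 + (1−q)·(-8) = q·2 + (1−q)·(-3) ⟹ (-8) + 14q = (-3) + 5q ⟹ q = 5/9.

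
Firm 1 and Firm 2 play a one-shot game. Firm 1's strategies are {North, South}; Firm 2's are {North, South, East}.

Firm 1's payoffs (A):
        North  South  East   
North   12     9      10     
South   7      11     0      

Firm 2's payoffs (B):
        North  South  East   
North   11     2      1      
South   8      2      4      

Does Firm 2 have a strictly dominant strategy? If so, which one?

A strategy is strictly dominant if it gives Firm 2 a strictly higher payoff than every other strategy, against every choice by the opponent.
North strictly dominates: vs North: 11 > each of {2, 1}; vs South: 8 > each of {2, 4}.

North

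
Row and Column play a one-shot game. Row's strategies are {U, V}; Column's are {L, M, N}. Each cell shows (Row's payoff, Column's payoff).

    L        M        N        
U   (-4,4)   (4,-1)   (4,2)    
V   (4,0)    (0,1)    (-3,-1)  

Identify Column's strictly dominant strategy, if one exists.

None

Check whether one of Column's strategies beats all alternatives regardless of what the opponent does.
L is not dominant: against V, M gives 1 > 0.
M is not dominant: against U, L gives 4 > -1.
N is not dominant: against U, L gives 4 > 2.
No single strategy is best against every opponent action.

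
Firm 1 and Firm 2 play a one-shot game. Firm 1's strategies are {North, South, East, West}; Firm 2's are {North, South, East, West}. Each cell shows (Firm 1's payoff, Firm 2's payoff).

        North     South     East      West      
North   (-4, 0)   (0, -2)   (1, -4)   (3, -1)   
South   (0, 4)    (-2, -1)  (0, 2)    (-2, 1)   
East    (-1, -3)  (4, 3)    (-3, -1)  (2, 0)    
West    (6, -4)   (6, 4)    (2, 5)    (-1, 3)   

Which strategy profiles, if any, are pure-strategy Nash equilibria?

(West, East)

Find each player's best response to every opponent strategy; NE are the intersections.
Firm 1's best responses — vs North: West (payoff 6); vs South: West (payoff 6); vs East: West (payoff 2); vs West: North (payoff 3).
Firm 2's best responses — vs North: North (payoff 0); vs South: North (payoff 4); vs East: South (payoff 3); vs West: East (payoff 5).
The only mutual best response is (West, East); neither player gains by switching there.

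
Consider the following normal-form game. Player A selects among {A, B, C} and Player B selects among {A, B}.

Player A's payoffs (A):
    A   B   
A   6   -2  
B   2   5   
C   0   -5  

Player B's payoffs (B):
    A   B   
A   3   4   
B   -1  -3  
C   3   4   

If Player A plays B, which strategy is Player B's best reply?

With Player A fixed at B, Player B's payoffs are: A → -1, B → -3.
The maximum is -1, achieved by A.

A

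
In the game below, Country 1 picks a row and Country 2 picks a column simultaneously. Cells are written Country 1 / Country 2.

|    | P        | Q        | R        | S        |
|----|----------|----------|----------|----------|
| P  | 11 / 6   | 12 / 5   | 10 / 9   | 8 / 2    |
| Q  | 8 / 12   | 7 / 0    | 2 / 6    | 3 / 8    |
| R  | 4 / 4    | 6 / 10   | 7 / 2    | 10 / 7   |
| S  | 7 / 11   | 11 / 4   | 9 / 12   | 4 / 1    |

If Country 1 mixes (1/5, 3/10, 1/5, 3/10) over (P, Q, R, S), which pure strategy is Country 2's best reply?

P

Country 2's best reply maximizes expected payoff against the mix.
P: (1/5)·6 + (3/10)·12 + (1/5)·4 + (3/10)·11 = 89/10
Q: (1/5)·5 + (3/10)·0 + (1/5)·10 + (3/10)·4 = 21/5
R: (1/5)·9 + (3/10)·6 + (1/5)·2 + (3/10)·12 = 38/5
S: (1/5)·2 + (3/10)·8 + (1/5)·7 + (3/10)·1 = 9/2
Highest expected payoff is 89/10, from P.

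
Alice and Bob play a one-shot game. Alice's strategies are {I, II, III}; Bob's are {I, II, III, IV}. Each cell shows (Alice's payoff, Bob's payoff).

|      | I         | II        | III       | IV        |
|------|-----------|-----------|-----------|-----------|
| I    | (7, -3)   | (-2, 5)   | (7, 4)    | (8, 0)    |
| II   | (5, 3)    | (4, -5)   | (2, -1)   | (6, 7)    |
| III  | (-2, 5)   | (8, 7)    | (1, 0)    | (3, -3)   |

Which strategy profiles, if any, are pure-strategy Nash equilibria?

A profile is a Nash equilibrium when each player is best-responding to the other.
Alice's best responses — vs I: I (payoff 7); vs II: III (payoff 8); vs III: I (payoff 7); vs IV: I (payoff 8).
Bob's best responses — vs I: II (payoff 5); vs II: IV (payoff 7); vs III: II (payoff 7).
The only mutual best response is (III, II); neither player gains by switching there.

(III, II)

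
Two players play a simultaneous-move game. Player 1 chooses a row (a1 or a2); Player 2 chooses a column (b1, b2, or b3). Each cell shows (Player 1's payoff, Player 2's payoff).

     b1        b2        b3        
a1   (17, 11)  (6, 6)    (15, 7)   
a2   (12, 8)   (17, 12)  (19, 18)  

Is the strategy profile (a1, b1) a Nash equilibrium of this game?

Yes

Holding Player 2 at b1: Player 1 gets 17 from a1, versus 12 from a2. No profitable deviation for Player 1.
Holding Player 1 at a1: Player 2 gets 11 from b1, versus 6 from b2, 7 from b3. No profitable deviation for Player 2 either.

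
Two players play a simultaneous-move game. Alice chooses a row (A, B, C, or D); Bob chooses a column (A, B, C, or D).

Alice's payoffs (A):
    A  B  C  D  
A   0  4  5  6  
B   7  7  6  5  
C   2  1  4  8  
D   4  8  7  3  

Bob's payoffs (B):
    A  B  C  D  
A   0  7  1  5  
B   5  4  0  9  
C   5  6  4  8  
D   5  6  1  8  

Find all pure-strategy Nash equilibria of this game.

Find each player's best response to every opponent strategy; NE are the intersections.
Alice's best responses — vs A: B (payoff 7); vs B: D (payoff 8); vs C: D (payoff 7); vs D: C (payoff 8).
Bob's best responses — vs A: B (payoff 7); vs B: D (payoff 9); vs C: D (payoff 8); vs D: D (payoff 8).
The only mutual best response is (C, D); neither player gains by switching there.

(C, D)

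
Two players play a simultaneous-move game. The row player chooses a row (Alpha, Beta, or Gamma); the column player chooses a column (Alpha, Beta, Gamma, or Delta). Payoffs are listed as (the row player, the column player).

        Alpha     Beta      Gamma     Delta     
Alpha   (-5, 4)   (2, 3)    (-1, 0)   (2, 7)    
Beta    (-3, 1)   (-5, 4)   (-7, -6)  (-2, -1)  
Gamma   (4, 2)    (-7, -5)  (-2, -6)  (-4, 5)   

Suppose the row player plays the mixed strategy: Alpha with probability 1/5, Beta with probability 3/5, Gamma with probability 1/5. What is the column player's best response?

Beta

The column player's best reply maximizes expected payoff against the mix.
Alpha: (1/5)·4 + (3/5)·1 + (1/5)·2 = 9/5
Beta: (1/5)·3 + (3/5)·4 + (1/5)·(-5) = 2
Gamma: (1/5)·0 + (3/5)·(-6) + (1/5)·(-6) = -24/5
Delta: (1/5)·7 + (3/5)·(-1) + (1/5)·5 = 9/5
Highest expected payoff is 2, from Beta.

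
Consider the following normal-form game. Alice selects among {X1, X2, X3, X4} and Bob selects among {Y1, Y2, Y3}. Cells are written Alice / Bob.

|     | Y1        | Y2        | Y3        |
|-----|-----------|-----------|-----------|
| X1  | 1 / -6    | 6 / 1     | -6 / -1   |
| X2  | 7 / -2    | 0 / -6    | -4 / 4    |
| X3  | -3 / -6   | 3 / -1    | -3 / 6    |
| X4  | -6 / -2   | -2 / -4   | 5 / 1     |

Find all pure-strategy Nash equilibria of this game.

(X1, Y2) and (X4, Y3)

A profile is a Nash equilibrium when each player is best-responding to the other.
Alice's best responses — vs Y1: X2 (payoff 7); vs Y2: X1 (payoff 6); vs Y3: X4 (payoff 5).
Bob's best responses — vs X1: Y2 (payoff 1); vs X2: Y3 (payoff 4); vs X3: Y3 (payoff 6); vs X4: Y3 (payoff 1).
Mutual best responses occur at (X1, Y2) and (X4, Y3); at each, neither player gains by switching.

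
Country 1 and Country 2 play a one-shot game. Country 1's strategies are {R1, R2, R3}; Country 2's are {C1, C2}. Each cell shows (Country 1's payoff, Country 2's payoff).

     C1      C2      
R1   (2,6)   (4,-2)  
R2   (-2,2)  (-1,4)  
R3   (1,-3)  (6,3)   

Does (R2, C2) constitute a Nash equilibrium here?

Holding Country 2 at C2: Country 1 gets -1 from R2 but could get 6 by switching to R3. Country 1 has a profitable deviation.

No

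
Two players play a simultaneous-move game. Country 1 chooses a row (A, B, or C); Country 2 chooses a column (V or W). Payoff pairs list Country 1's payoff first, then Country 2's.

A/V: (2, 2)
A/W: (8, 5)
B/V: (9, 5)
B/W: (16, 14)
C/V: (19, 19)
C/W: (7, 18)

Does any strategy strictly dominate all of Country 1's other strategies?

No strictly dominant strategy

Check whether one of Country 1's strategies beats all alternatives regardless of what the opponent does.
A is not dominant: against V, B gives 9 > 2.
B is not dominant: against V, C gives 19 > 9.
C is not dominant: against W, A gives 8 > 7.
No single strategy is best against every opponent action.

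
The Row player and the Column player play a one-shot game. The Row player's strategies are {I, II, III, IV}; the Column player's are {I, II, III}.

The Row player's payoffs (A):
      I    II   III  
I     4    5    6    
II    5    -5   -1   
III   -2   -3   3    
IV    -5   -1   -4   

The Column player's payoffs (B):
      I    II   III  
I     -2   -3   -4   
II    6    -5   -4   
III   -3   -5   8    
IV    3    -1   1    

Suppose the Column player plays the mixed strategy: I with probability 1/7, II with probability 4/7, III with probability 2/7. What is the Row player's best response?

Compute the Row player's expected payoff from each pure strategy against the given mix.
I: (1/7)·4 + (4/7)·5 + (2/7)·6 = 36/7
II: (1/7)·5 + (4/7)·(-5) + (2/7)·(-1) = -17/7
III: (1/7)·(-2) + (4/7)·(-3) + (2/7)·3 = -8/7
IV: (1/7)·(-5) + (4/7)·(-1) + (2/7)·(-4) = -17/7
Highest expected payoff is 36/7, from I.

I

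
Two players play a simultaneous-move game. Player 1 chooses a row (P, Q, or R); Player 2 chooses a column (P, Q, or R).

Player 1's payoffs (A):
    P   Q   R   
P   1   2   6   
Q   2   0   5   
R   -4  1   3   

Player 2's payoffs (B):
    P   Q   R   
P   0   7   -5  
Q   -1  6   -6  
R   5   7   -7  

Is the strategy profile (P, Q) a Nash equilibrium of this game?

Yes

Holding Player 2 at Q: Player 1 gets 2 from P, versus 0 from Q, 1 from R. No profitable deviation for Player 1.
Holding Player 1 at P: Player 2 gets 7 from Q, versus 0 from P, -5 from R. No profitable deviation for Player 2 either.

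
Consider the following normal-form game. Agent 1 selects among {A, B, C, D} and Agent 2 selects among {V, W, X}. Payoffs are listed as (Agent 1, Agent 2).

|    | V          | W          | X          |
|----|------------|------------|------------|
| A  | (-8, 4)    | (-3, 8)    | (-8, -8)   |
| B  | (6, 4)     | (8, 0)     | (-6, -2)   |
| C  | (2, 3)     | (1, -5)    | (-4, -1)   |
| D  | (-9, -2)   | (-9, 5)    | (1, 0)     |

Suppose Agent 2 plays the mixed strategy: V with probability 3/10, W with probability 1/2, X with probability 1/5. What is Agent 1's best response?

Compute Agent 1's expected payoff from each pure strategy against the given mix.
A: (3/10)·(-8) + (1/2)·(-3) + (1/5)·(-8) = -11/2
B: (3/10)·6 + (1/2)·8 + (1/5)·(-6) = 23/5
C: (3/10)·2 + (1/2)·1 + (1/5)·(-4) = 3/10
D: (3/10)·(-9) + (1/2)·(-9) + (1/5)·1 = -7
Highest expected payoff is 23/5, from B.

B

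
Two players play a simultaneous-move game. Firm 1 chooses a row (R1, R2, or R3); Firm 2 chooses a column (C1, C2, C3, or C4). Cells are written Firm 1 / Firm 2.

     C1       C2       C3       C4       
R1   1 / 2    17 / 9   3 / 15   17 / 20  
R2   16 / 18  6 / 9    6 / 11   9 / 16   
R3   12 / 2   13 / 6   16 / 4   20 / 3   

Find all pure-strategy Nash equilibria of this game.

A profile is a Nash equilibrium when each player is best-responding to the other.
Firm 1's best responses — vs C1: R2 (payoff 16); vs C2: R1 (payoff 17); vs C3: R3 (payoff 16); vs C4: R3 (payoff 20).
Firm 2's best responses — vs R1: C4 (payoff 20); vs R2: C1 (payoff 18); vs R3: C2 (payoff 6).
The only mutual best response is (R2, C1); neither player gains by switching there.

(R2, C1)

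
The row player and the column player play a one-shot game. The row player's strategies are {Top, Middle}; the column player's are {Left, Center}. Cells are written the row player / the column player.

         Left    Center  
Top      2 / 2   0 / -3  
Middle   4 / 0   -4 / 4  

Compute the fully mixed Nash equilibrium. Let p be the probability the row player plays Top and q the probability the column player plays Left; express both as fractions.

p = 4/9, q = 2/3

Each player's mixing probability is pinned down by making the *other* player indifferent.
The column player indifferent between Left and Center: p·2 + (1−p)·0 = p·(-3) + (1−p)·4 ⟹ 0 + 2p = 4 + (-7)p ⟹ p = 4/9.
The row player indifferent between Top and Middle: q·2 + (1−q)·0 = q·4 + (1−q)·(-4) ⟹ 0 + 2q = (-4) + 8q ⟹ q = 2/3.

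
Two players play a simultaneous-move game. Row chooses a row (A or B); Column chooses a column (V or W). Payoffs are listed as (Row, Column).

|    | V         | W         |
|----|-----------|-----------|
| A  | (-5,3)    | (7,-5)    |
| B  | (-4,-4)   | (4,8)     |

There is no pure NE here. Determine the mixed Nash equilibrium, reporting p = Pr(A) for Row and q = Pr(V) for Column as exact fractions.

p = 3/5, q = 3/4

In a mixed NE each player is indifferent between their pure strategies, so the opponent's mix sets the indifference.
Column indifferent between V and W: p·3 + (1−p)·(-4) = p·(-5) + (1−p)·8 ⟹ (-4) + 7p = 8 + (-13)p ⟹ p = 3/5.
Row indifferent between A and B: q·(-5) + (1−q)·7 = q·(-4) + (1−q)·4 ⟹ 7 + (-12)q = 4 + (-8)q ⟹ q = 3/4.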